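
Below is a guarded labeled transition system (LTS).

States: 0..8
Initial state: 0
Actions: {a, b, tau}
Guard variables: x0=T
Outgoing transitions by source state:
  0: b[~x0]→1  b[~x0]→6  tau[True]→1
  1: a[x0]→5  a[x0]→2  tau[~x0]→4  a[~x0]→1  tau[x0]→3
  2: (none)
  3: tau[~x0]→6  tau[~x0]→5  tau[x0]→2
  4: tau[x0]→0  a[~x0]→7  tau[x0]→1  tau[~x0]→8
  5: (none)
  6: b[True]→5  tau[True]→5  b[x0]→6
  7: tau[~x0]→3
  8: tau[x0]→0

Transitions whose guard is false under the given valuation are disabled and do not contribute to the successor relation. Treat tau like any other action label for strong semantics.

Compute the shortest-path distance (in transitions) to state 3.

Breadth-first toward 3:
  depth 0: {0}
  depth 1: {1}
  depth 2: {2,3,5}
depth(3)=2, e.g. tau·tau

Answer: 2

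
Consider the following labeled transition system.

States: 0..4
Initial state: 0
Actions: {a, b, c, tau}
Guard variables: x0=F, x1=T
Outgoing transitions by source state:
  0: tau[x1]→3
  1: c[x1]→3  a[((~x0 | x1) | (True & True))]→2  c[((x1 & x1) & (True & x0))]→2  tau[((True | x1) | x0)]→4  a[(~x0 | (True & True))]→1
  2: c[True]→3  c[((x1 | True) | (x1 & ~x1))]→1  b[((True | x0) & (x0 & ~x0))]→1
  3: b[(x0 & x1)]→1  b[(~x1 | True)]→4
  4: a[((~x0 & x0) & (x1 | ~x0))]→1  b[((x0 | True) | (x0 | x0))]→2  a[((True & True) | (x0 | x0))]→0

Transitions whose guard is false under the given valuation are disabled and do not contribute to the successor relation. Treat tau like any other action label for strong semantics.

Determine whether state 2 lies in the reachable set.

After dropping false guards: 10 live edges.
L0 = {0}
L1 = {3}  now seen {0,3}
L2 = {4}  now seen {0,3,4}
L3 = {2}  now seen {0,2,3,4}
L4 = {1}  now seen {0,1,2,3,4}
R = {0,1,2,3,4}
trace reaching 2: tau·b·b

Answer: REACHABLE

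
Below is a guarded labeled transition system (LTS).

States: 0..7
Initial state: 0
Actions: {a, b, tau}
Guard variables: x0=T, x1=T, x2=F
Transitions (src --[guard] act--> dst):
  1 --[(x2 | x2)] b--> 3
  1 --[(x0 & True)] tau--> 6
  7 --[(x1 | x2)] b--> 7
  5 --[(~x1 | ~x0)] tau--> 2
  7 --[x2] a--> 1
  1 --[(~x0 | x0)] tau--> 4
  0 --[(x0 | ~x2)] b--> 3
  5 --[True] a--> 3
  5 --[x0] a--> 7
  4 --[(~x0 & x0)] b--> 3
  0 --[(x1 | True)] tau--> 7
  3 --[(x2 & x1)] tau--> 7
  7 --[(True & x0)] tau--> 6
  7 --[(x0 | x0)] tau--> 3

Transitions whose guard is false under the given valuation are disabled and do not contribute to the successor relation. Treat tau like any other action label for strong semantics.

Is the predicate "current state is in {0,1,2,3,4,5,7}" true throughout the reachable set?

Allowed set {0,1,2,3,4,5,7}
Reachable = {0,3,6,7}
  0: ✓
  3: ✓
  6: ✗ unsafe
  7: ✓
reach 6 via tau·tau — violates

Answer: INVARIANT VIOLATED at state 6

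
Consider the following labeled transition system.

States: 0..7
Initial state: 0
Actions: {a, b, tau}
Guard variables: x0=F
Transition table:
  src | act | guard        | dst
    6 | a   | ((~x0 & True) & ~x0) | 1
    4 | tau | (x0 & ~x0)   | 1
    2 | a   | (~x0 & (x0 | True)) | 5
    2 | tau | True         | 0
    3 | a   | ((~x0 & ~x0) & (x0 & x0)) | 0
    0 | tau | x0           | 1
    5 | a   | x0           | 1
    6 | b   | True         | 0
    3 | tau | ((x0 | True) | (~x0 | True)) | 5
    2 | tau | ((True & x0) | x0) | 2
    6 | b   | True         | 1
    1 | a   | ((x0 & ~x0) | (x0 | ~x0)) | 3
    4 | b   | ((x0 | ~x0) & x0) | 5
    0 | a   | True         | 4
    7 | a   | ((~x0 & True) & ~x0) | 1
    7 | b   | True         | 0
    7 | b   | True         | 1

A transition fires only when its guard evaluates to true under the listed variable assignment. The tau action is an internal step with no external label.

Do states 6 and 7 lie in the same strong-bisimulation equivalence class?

Answer: BISIMILAR

Working:
Refine partition for ~:
  round 0: {{0,1,2,3,4,5,6,7}}
  round 1: {{0,1},{2},{3},{4,5},{6,7}}
  round 2: {{0},{1},{2},{3},{4,5},{6,7}}
stable after 3 split(s): 6 block(s)
6∈{6,7}, 7∈{6,7}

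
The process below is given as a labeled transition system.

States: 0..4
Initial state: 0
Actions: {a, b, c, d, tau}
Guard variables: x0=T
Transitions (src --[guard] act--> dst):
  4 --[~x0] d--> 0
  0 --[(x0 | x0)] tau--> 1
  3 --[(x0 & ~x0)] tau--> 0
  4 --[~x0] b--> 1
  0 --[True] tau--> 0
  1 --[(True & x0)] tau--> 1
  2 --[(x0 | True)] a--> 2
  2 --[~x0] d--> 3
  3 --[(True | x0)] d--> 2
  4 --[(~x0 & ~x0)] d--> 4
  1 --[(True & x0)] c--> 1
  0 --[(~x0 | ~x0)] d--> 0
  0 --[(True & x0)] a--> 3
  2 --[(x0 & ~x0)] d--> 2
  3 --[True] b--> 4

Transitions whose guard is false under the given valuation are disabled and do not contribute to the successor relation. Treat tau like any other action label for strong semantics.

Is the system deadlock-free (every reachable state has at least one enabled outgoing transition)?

R = {0,1,2,3,4}
  0: a→3  tau→0  tau→1  [3 exit(s)]
  1: c→1  tau→1  [2 exit(s)]
  2: a→2  [1 exit(s)]
  3: b→4  d→2  [2 exit(s)]
  4: ∅  [no exit]
witness 4: a·b

Answer: DEADLOCK at state 4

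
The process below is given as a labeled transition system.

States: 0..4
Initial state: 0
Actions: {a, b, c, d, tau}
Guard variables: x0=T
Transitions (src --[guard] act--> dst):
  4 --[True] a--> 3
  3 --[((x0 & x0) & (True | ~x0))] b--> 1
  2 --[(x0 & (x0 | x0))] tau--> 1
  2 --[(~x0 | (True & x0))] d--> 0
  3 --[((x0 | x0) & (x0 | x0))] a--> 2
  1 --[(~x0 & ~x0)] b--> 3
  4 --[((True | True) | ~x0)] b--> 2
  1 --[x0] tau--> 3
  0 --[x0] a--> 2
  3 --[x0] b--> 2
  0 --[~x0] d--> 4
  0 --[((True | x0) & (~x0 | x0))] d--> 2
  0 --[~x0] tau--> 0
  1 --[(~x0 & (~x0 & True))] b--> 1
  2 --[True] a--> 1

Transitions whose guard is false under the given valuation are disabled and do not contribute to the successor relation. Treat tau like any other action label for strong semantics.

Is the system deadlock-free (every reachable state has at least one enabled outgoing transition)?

Answer: DEADLOCK-FREE

Analysis:
R = {0,1,2,3}
  0: a→2  d→2  [deg 2]
  1: tau→3  [deg 1]
  2: a→1  d→0  tau→1  [deg 3]
  3: a→2  b→1  b→2  [deg 3]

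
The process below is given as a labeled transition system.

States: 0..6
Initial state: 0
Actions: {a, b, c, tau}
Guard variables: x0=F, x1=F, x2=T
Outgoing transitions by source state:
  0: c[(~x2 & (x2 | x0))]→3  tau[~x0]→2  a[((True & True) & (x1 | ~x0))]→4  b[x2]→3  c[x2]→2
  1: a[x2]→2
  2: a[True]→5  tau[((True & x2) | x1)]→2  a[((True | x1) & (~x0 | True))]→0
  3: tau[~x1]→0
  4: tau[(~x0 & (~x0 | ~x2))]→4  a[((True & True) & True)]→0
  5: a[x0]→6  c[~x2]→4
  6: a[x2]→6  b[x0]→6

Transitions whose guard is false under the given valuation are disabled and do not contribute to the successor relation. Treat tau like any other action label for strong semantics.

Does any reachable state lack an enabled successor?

R = {0,2,3,4,5}
  0: a→4  b→3  c→2  tau→2  [deg 4]
  2: a→0  a→5  tau→2  [deg 3]
  3: tau→0  [deg 1]
  4: a→0  tau→4  [deg 2]
  5: ∅  [STUCK]
witness 5: tau·a

Answer: DEADLOCK at state 5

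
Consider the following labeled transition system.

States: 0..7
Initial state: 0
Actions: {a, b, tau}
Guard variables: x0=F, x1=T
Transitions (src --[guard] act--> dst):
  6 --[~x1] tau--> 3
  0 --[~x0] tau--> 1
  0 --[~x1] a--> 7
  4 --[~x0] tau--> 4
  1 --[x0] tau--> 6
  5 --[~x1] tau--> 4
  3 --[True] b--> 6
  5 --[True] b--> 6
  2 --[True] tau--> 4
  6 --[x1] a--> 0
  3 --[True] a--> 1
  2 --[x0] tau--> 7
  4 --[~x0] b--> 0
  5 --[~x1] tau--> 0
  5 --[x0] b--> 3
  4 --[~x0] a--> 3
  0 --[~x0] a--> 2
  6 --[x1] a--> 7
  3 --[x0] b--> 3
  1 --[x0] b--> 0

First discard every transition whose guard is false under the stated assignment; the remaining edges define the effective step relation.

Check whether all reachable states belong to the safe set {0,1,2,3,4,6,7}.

Answer: INVARIANT HOLDS

Working:
Allowed set {0,1,2,3,4,6,7}
R = {0,1,2,3,4,6,7}
  0: safe
  1: safe
  2: safe
  3: safe
  4: safe
  6: safe
  7: safe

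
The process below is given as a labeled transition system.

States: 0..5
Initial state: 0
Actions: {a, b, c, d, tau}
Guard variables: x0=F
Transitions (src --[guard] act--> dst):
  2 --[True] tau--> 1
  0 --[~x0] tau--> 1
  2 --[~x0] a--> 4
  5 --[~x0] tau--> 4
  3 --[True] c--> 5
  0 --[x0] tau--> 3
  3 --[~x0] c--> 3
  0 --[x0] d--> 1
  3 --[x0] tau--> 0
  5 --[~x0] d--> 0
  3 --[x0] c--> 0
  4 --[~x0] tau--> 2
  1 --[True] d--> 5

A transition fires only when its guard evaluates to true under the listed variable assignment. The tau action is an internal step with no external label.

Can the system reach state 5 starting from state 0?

Answer: REACHABLE

Working:
Guard filter leaves 9 enabled edge(s).
Layer 0: {0}
Layer 1: {1}  total {0,1}
Layer 2: {5}  total {0,1,5}
Layer 3: {4}  total {0,1,4,5}
Layer 4: {2}  total {0,1,2,4,5}
Reach set: {0,1,2,4,5}
trace reaching 5: tau·d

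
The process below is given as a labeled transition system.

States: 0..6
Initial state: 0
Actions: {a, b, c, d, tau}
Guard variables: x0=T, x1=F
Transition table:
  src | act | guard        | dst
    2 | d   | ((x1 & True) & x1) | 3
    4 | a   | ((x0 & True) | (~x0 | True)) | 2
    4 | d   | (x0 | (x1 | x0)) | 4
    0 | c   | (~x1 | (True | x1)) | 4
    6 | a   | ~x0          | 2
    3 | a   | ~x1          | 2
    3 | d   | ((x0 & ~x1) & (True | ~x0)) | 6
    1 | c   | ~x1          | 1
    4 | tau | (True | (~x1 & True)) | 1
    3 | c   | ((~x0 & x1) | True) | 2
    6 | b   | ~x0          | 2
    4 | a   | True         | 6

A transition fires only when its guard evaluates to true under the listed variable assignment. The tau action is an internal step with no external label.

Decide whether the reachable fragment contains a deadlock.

Reachable = {0,1,2,4,6}
  0: c→4  [deg 1]
  1: c→1  [deg 1]
  2: ∅  [STUCK]
  4: a→2  a→6  d→4  tau→1  [deg 4]
  6: ∅  [STUCK]
Path to 2: c·a

Answer: DEADLOCK at state 2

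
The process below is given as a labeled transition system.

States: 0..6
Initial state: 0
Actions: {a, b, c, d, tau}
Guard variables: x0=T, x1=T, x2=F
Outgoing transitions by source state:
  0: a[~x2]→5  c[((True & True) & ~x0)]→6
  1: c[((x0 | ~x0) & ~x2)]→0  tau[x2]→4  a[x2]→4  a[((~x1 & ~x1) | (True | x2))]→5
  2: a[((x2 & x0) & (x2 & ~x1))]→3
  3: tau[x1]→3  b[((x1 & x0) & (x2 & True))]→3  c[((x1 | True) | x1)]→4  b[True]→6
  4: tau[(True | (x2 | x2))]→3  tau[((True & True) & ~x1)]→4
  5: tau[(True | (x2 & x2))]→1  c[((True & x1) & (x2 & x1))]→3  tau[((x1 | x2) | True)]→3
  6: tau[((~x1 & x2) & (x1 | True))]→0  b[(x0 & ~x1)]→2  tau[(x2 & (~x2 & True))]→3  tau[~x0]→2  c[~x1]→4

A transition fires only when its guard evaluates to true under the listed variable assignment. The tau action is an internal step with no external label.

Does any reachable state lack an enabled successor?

Answer: DEADLOCK at state 6

Trace:
R = {0,1,3,4,5,6}
  0: a→5  [deg 1]
  1: a→5  c→0  [deg 2]
  3: b→6  c→4  tau→3  [deg 3]
  4: tau→3  [deg 1]
  5: tau→1  tau→3  [deg 2]
  6: ∅  [STUCK]
trace reaching 6: a·tau·b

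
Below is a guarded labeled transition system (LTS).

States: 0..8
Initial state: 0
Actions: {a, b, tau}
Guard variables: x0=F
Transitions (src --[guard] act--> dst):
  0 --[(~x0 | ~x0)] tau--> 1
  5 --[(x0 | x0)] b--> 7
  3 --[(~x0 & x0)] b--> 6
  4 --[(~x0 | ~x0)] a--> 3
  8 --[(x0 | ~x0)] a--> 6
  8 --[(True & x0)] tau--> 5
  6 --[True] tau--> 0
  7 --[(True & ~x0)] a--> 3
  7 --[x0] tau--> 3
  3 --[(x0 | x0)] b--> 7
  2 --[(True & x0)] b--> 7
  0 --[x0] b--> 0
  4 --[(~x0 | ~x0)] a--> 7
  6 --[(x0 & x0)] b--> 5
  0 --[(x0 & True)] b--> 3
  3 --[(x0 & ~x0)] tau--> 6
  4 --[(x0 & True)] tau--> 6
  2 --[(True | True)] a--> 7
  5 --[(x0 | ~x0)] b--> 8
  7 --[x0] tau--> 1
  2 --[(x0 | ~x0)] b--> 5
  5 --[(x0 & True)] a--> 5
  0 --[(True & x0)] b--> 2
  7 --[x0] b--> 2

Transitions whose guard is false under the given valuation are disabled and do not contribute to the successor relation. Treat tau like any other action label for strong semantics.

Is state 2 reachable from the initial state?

Answer: UNREACHABLE

Analysis:
9 transition(s) survive guard evaluation.
L0 = {0}
L1 = {1}  now seen {0,1}
Reach set: {0,1}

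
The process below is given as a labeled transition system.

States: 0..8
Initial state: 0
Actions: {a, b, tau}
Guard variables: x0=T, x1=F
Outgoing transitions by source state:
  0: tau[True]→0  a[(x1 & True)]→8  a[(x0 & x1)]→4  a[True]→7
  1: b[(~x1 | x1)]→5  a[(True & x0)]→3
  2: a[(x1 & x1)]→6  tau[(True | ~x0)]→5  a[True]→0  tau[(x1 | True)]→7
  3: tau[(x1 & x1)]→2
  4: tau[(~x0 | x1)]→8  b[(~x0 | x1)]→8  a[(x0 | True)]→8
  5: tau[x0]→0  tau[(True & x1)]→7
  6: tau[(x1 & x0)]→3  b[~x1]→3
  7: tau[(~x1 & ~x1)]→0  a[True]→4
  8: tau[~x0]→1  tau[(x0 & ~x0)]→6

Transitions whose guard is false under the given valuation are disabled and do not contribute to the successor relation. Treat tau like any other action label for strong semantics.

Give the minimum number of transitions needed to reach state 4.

BFS to 4:
  Layer 0: {0}
  Layer 1: {7}
  Layer 2: {4}
first hit 4 at d=2 via a·a

Answer: 2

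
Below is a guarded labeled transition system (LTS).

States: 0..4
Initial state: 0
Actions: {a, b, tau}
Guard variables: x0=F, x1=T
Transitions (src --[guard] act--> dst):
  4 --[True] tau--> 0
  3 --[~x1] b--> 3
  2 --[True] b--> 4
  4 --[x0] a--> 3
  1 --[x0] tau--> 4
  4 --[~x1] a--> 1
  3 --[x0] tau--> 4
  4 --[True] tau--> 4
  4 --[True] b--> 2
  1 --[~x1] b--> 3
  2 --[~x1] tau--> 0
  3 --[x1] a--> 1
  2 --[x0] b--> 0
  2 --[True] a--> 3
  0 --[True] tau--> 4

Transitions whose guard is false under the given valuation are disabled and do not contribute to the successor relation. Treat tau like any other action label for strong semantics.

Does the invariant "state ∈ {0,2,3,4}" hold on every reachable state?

Inv-set: {0,2,3,4}
Reachable = {0,1,2,3,4}
  0: safe
  1: outside
  2: safe
  3: safe
  4: safe
witness against invariant: tau·b·a·a → 1

Answer: INVARIANT VIOLATED at state 1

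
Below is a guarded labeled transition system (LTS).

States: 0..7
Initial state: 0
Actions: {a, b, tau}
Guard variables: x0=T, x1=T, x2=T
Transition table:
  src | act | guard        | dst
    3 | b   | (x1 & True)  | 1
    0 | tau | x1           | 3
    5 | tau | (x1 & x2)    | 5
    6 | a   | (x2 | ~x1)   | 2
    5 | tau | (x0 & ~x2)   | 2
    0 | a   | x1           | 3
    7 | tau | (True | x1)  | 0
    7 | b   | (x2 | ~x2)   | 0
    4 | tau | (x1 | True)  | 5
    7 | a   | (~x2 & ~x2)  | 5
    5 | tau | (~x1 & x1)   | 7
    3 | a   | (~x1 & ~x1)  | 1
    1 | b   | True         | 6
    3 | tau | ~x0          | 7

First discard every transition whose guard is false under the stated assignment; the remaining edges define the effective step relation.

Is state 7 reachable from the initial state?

After dropping false guards: 9 live edges.
depth 0: {0}
depth 1: {3}  cumulative {0,3}
depth 2: {1}  cumulative {0,1,3}
depth 3: {6}  cumulative {0,1,3,6}
depth 4: {2}  cumulative {0,1,2,3,6}
R = {0,1,2,3,6}

Answer: UNREACHABLE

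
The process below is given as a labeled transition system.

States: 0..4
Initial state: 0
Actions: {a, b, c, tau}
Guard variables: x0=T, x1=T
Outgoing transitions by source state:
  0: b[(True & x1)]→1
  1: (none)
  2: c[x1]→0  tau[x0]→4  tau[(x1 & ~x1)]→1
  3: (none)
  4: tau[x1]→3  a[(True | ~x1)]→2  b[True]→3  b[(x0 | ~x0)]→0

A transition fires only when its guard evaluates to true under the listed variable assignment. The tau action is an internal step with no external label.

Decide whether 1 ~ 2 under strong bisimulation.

Answer: NOT BISIMILAR

Working:
Compute ~ classes (split until stable):
  π0 = {{0,1,2,3,4}}
  π1 = {{0},{1,3},{2},{4}}
stable after 2 split(s): 4 block(s)
1∈{1,3}, 2∈{2}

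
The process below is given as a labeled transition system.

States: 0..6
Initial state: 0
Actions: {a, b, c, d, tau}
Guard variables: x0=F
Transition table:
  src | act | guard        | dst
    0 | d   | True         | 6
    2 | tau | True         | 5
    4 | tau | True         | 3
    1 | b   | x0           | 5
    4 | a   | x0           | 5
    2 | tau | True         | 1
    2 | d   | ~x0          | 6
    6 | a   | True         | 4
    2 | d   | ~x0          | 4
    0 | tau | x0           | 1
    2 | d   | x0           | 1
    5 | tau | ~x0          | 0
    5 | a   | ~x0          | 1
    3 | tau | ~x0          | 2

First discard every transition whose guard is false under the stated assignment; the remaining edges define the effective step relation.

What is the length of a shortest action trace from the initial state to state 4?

Breadth-first toward 4:
  Layer 0: {0}
  Layer 1: {6}
  Layer 2: {4}
4 enters at depth 2; path d·a

Answer: 2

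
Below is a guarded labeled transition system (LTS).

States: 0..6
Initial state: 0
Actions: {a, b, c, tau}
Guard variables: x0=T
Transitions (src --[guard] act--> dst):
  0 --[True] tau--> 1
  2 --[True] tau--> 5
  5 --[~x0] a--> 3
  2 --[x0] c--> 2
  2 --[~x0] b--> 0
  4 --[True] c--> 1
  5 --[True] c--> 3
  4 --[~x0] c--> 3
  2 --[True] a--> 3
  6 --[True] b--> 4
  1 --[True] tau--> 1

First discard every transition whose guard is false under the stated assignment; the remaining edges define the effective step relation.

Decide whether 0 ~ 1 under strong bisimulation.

Answer: BISIMILAR

Trace:
Bisimulation quotient by refinement:
  P[0] = {{0,1,2,3,4,5,6}}
  P[1] = {{0,1},{2},{3},{4,5},{6}}
  P[2] = {{0,1},{2},{3},{4},{5},{6}}
6 equivalence class(es) (converged in 3)
[0]={0,1}  [1]={0,1}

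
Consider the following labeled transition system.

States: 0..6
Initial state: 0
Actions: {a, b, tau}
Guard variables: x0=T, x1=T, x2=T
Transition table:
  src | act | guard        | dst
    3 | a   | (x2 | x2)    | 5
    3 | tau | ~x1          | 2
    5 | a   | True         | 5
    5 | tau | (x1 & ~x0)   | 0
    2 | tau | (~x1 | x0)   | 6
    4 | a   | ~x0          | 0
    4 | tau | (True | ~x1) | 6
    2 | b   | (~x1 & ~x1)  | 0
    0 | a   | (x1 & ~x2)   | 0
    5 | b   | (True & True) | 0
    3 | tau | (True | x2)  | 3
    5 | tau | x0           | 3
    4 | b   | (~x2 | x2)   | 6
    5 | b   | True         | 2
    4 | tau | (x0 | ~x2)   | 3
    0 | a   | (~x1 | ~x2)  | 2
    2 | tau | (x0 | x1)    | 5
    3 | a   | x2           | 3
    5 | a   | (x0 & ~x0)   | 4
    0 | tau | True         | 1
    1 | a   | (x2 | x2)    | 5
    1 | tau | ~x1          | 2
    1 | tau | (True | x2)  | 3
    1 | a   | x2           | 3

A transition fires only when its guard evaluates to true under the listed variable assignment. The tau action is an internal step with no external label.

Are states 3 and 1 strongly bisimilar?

Bisimulation quotient by refinement:
  π0 = {{0,1,2,3,4,5,6}}
  π1 = {{0,2},{1,3},{4},{5},{6}}
  π2 = {{0},{1,3},{2},{4},{5},{6}}
Fixed point at round 3; 6 class(es).
class of 3: {1,3}; class of 1: {1,3}

Answer: BISIMILAR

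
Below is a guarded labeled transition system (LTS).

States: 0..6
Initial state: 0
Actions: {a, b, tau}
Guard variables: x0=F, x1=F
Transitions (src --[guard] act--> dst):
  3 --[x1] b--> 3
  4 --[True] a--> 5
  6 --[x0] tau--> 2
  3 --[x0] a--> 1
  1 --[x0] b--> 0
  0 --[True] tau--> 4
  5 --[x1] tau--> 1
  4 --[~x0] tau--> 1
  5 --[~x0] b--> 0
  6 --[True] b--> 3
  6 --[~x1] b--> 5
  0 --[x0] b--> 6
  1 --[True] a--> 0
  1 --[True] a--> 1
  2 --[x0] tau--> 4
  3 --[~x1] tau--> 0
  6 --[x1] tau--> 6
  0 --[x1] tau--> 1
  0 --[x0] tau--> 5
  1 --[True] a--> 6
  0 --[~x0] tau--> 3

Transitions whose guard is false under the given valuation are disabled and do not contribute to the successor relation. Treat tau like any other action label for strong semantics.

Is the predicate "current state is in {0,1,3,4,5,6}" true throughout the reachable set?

Answer: INVARIANT HOLDS

Trace:
Safe = {0,1,3,4,5,6}
R = {0,1,3,4,5,6}
  0: safe
  1: safe
  3: safe
  4: safe
  5: safe
  6: safe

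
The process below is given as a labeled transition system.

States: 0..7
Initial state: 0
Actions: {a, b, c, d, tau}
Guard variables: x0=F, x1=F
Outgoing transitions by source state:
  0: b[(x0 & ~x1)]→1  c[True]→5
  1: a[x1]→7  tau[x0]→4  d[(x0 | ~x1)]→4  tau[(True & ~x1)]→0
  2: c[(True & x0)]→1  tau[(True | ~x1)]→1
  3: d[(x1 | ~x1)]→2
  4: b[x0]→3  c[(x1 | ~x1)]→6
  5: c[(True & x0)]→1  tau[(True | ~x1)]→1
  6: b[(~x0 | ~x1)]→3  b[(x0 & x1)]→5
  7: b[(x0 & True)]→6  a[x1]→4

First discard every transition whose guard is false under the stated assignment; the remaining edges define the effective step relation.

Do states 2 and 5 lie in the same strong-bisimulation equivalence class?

Bisimulation quotient by refinement:
  π0 = {{0,1,2,3,4,5,6,7}}
  π1 = {{0,4},{1},{2,5},{3},{6},{7}}
  π2 = {{0},{1},{2,5},{3},{4},{6},{7}}
Fixed point at round 3; 7 class(es).
2∈{2,5}, 5∈{2,5}

Answer: BISIMILAR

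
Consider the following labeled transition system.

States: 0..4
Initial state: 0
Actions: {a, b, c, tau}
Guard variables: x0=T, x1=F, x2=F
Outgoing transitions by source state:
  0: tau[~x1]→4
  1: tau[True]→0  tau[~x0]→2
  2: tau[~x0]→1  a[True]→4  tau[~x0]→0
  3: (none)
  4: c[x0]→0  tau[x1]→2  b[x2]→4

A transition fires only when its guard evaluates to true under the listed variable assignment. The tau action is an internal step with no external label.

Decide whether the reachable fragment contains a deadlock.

Answer: DEADLOCK-FREE

Analysis:
Reach set: {0,4}
  0: tau→4  [deg 1]
  4: c→0  [deg 1]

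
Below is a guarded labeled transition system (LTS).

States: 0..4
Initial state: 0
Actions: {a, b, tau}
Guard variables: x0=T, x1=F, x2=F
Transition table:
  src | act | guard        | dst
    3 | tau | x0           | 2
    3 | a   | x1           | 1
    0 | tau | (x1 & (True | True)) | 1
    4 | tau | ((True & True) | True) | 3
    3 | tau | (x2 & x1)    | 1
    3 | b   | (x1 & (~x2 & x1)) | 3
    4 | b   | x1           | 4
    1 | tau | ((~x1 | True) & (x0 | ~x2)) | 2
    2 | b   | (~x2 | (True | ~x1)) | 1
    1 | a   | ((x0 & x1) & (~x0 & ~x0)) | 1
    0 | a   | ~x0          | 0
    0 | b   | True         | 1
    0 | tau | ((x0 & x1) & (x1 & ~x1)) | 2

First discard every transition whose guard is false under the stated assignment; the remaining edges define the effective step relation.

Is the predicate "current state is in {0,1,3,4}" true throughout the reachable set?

Inv-set: {0,1,3,4}
Reachable = {0,1,2}
  0: ✓
  1: ✓
  2: outside
counterexample path to 2: b·tau

Answer: INVARIANT VIOLATED at state 2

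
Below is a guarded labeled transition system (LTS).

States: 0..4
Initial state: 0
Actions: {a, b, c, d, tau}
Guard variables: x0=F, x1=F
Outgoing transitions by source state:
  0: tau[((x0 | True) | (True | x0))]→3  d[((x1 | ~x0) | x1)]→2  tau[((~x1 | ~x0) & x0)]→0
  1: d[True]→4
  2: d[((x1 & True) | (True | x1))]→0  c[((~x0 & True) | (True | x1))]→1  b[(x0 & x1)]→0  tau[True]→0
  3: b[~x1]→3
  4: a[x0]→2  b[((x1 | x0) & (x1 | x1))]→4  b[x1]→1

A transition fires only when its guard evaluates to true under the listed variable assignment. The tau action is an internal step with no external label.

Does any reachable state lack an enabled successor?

R = {0,1,2,3,4}
  0: d→2  tau→3  [deg 2]
  1: d→4  [deg 1]
  2: c→1  d→0  tau→0  [deg 3]
  3: b→3  [deg 1]
  4: ∅  [STUCK]
witness 4: d·c·d

Answer: DEADLOCK at state 4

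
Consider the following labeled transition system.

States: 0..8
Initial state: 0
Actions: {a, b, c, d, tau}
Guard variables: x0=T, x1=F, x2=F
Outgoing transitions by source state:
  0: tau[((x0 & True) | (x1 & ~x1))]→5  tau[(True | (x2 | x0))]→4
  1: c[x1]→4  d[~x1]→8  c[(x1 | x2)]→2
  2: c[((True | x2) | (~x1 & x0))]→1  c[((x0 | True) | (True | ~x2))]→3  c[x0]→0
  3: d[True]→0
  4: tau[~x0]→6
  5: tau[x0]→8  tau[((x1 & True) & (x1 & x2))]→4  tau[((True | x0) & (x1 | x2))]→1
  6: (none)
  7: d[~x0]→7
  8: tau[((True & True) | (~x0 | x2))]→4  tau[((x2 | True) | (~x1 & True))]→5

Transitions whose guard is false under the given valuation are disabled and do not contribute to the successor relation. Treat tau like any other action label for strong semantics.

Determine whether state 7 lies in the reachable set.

10 transition(s) survive guard evaluation.
Layer 0: {0}
Layer 1: {4,5}  cumulative {0,4,5}
Layer 2: {8}  cumulative {0,4,5,8}
Reachable = {0,4,5,8}

Answer: UNREACHABLE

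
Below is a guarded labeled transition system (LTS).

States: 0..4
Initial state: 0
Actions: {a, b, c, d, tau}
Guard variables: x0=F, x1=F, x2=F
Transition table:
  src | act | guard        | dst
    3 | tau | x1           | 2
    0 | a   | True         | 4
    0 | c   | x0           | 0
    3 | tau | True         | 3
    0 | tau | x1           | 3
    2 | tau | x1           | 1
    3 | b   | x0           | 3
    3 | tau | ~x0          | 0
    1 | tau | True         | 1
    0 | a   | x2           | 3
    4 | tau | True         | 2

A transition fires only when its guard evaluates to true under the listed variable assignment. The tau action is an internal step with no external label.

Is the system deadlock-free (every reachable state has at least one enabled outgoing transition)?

Reach set: {0,2,4}
  0: a→4  [1 exit(s)]
  2: ∅  [deadlock]
  4: tau→2  [1 exit(s)]
trace reaching 2: a·tau

Answer: DEADLOCK at state 2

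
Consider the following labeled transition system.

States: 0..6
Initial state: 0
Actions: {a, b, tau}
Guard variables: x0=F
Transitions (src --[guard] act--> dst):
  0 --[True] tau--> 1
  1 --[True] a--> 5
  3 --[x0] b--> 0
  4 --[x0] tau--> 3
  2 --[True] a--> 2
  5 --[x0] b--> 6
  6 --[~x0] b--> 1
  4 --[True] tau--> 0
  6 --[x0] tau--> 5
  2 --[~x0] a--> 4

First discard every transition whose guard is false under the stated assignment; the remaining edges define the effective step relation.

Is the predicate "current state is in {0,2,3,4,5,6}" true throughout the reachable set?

Inv-set: {0,2,3,4,5,6}
Reachable = {0,1,5}
  0: ✓
  1: ✗ unsafe
  5: ✓
reach 1 via tau — violates

Answer: INVARIANT VIOLATED at state 1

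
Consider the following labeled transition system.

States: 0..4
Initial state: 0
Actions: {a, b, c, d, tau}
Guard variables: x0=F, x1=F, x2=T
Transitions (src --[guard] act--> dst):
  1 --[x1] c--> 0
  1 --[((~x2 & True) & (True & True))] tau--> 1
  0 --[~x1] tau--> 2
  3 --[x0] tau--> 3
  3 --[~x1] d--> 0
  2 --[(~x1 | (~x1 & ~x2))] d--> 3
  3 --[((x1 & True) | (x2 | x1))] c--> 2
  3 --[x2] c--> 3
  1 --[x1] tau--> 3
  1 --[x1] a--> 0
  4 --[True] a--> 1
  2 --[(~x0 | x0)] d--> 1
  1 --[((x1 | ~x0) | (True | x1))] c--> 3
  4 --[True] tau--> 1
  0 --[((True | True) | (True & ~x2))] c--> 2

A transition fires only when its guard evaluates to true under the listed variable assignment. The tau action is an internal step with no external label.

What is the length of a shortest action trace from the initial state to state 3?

Answer: 2

Analysis:
BFS to 3:
  L0 = {0}
  L1 = {2}
  L2 = {1,3}
3 enters at depth 2; path c·d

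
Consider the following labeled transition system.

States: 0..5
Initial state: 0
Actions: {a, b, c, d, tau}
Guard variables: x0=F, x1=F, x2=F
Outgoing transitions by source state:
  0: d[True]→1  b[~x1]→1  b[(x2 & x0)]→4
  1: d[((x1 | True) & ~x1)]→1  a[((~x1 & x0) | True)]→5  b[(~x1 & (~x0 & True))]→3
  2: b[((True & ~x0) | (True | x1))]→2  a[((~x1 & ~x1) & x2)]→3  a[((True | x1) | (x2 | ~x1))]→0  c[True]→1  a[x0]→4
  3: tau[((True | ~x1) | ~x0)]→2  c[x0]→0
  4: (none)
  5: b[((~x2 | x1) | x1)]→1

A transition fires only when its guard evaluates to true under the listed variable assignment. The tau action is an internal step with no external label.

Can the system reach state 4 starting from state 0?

Guard filter leaves 10 enabled edge(s).
L0 = {0}
L1 = {1}  total {0,1}
L2 = {3,5}  total {0,1,3,5}
L3 = {2}  total {0,1,2,3,5}
Reachable = {0,1,2,3,5}

Answer: UNREACHABLE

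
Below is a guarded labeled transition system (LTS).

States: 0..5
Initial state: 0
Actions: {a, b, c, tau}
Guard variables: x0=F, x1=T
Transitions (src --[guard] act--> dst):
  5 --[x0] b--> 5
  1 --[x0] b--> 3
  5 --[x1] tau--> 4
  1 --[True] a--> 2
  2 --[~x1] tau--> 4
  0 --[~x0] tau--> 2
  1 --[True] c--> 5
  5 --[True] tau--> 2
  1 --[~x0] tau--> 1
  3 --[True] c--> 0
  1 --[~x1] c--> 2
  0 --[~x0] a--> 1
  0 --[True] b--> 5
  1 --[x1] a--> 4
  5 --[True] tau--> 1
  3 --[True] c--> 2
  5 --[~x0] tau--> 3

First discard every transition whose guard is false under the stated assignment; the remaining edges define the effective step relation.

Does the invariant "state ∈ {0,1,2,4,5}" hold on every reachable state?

Answer: INVARIANT VIOLATED at state 3

Trace:
Inv-set: {0,1,2,4,5}
Reachable = {0,1,2,3,4,5}
  0: safe
  1: safe
  2: safe
  3: VIOLATES
  4: safe
  5: safe
witness against invariant: b·tau → 3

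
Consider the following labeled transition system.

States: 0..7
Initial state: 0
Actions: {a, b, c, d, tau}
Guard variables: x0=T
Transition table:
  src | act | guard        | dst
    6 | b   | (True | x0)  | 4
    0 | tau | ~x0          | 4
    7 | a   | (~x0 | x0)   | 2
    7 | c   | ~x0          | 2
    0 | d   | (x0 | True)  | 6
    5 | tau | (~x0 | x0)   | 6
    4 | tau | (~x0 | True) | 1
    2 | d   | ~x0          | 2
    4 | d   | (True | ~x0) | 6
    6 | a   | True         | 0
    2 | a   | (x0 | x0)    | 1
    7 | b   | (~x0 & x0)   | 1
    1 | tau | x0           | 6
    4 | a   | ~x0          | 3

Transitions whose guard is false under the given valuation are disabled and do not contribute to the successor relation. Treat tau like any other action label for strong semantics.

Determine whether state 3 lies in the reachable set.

Answer: UNREACHABLE

Trace:
After dropping false guards: 9 live edges.
Layer 0: {0}
Layer 1: {6}  total {0,6}
Layer 2: {4}  total {0,4,6}
Layer 3: {1}  total {0,1,4,6}
R = {0,1,4,6}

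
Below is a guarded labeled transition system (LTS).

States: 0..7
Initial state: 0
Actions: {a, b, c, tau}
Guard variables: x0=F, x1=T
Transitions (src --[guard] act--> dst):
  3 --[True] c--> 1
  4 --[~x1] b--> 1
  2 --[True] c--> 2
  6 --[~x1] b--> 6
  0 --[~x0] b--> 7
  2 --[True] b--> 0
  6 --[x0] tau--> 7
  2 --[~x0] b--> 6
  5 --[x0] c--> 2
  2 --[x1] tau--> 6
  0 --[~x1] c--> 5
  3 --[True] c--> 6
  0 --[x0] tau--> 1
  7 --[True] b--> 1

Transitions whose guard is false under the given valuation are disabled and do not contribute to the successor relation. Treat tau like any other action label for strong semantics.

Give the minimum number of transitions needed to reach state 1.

BFS to 1:
  depth 0: {0}
  depth 1: {7}
  depth 2: {1}
depth(1)=2, e.g. b·b

Answer: 2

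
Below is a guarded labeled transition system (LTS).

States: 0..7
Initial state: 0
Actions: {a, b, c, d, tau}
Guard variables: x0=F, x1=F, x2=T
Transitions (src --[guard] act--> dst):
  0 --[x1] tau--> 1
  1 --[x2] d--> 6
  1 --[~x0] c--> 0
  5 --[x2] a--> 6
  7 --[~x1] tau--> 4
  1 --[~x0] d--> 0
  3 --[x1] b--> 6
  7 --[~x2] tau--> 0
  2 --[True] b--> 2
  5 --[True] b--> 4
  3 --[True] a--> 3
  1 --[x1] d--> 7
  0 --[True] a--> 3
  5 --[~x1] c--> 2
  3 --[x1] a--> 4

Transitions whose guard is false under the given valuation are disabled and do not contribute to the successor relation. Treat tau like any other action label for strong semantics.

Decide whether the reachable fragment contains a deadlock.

Reachable = {0,3}
  0: a→3  [deg 1]
  3: a→3  [deg 1]

Answer: DEADLOCK-FREE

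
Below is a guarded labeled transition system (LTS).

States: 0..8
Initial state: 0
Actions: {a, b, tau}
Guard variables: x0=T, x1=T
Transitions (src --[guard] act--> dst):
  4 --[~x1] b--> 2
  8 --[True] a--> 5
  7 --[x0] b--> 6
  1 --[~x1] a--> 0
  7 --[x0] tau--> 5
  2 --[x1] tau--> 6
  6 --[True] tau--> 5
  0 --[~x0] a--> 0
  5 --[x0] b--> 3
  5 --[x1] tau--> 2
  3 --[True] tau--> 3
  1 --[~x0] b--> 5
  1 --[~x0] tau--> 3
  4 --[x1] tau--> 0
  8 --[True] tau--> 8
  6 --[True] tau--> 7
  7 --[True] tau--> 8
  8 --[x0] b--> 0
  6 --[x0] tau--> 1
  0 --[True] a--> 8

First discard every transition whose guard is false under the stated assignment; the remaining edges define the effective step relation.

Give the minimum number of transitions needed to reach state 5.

Answer: 2

Analysis:
Layered search for 5:
  Layer 0: {0}
  Layer 1: {8}
  Layer 2: {5}
5 enters at depth 2; path a·a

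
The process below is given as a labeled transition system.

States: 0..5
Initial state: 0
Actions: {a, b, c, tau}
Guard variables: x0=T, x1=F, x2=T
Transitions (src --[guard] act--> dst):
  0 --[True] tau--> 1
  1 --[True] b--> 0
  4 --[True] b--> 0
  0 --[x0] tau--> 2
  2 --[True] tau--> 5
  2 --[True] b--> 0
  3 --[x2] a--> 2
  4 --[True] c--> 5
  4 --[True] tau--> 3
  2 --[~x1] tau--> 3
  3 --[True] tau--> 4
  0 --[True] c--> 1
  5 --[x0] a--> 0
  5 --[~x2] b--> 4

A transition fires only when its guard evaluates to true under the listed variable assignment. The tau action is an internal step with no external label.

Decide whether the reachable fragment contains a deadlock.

R = {0,1,2,3,4,5}
  0: c→1  tau→1  tau→2  [deg 3]
  1: b→0  [deg 1]
  2: b→0  tau→3  tau→5  [deg 3]
  3: a→2  tau→4  [deg 2]
  4: b→0  c→5  tau→3  [deg 3]
  5: a→0  [deg 1]

Answer: DEADLOCK-FREE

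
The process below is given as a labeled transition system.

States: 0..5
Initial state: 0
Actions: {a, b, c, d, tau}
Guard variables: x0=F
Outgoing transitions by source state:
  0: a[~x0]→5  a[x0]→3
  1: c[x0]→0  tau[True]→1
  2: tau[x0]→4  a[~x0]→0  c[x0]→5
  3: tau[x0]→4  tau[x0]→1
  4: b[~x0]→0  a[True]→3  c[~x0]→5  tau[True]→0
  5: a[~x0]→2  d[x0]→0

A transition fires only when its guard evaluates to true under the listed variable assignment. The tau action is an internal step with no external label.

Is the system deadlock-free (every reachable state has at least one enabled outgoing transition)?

Reachable = {0,2,5}
  0: a→5  [deg 1]
  2: a→0  [deg 1]
  5: a→2  [deg 1]

Answer: DEADLOCK-FREE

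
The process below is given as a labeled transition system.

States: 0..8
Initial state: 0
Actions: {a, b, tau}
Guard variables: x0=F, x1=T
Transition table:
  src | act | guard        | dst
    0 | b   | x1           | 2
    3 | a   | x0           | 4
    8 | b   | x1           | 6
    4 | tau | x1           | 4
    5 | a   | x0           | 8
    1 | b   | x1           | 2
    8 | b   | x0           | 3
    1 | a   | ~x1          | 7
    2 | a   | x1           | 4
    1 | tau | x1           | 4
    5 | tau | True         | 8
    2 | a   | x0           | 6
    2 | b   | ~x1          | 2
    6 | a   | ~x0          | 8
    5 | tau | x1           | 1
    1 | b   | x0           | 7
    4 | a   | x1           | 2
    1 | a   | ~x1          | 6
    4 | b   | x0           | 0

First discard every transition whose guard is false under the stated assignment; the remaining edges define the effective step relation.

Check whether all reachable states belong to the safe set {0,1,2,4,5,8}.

Inv-set: {0,1,2,4,5,8}
Reachable = {0,2,4}
  0: ok
  2: ok
  4: ok

Answer: INVARIANT HOLDS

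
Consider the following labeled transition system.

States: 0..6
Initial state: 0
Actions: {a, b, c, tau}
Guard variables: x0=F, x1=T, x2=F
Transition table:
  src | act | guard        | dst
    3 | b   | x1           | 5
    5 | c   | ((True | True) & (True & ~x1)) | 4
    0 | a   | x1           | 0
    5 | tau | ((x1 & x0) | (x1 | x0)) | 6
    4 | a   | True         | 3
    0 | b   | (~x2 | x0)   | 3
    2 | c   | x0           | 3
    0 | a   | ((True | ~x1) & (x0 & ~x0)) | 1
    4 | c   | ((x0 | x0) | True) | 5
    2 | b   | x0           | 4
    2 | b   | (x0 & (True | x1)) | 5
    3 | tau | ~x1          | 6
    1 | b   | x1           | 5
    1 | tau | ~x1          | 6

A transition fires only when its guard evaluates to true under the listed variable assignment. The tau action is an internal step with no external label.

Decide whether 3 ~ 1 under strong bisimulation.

Compute ~ classes (split until stable):
  P[0] = {{0,1,2,3,4,5,6}}
  P[1] = {{0},{1,3},{2,6},{4},{5}}
Fixed point at round 2; 5 class(es).
class of 3: {1,3}; class of 1: {1,3}

Answer: BISIMILAR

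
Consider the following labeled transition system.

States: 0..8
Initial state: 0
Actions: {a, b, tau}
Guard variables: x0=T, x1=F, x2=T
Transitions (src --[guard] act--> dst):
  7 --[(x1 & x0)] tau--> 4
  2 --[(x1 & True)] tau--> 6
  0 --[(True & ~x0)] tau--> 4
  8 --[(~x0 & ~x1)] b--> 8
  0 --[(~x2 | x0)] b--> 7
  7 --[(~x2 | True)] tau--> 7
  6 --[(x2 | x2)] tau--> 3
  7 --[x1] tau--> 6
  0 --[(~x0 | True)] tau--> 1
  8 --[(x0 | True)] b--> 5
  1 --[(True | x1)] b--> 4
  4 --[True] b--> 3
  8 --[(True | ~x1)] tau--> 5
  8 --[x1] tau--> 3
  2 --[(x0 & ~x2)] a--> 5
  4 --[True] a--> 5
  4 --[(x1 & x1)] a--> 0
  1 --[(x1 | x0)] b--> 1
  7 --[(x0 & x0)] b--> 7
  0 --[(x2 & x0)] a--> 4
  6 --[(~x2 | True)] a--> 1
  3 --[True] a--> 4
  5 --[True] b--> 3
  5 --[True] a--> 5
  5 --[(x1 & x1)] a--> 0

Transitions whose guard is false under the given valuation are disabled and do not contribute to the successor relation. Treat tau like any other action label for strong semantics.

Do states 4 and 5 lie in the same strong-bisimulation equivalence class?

Answer: BISIMILAR

Working:
Bisimulation quotient by refinement:
  P[0] = {{0,1,2,3,4,5,6,7,8}}
  P[1] = {{0},{1},{2},{3},{4,5},{6},{7,8}}
  P[2] = {{0},{1},{2},{3},{4,5},{6},{7},{8}}
stable after 3 split(s): 8 block(s)
4∈{4,5}, 5∈{4,5}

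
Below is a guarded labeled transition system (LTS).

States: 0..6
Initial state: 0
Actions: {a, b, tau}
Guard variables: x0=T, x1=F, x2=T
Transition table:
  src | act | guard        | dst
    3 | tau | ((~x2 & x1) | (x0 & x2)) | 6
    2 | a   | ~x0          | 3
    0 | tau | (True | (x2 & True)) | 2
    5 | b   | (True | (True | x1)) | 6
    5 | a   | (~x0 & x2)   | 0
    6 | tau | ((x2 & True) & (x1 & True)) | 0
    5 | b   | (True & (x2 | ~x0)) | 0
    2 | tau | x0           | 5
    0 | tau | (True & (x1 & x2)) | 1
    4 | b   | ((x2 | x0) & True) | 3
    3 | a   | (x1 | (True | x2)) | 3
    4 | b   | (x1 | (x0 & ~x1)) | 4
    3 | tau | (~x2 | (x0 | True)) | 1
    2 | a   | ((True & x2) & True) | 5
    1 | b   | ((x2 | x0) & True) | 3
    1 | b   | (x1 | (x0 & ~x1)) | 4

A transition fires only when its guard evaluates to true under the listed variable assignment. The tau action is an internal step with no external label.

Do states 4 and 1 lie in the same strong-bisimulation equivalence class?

Answer: BISIMILAR

Trace:
Bisimulation quotient by refinement:
  π0 = {{0,1,2,3,4,5,6}}
  π1 = {{0},{1,4,5},{2,3},{6}}
  π2 = {{0},{1,4},{2},{3},{5},{6}}
Fixed point at round 3; 6 class(es).
class of 4: {1,4}; class of 1: {1,4}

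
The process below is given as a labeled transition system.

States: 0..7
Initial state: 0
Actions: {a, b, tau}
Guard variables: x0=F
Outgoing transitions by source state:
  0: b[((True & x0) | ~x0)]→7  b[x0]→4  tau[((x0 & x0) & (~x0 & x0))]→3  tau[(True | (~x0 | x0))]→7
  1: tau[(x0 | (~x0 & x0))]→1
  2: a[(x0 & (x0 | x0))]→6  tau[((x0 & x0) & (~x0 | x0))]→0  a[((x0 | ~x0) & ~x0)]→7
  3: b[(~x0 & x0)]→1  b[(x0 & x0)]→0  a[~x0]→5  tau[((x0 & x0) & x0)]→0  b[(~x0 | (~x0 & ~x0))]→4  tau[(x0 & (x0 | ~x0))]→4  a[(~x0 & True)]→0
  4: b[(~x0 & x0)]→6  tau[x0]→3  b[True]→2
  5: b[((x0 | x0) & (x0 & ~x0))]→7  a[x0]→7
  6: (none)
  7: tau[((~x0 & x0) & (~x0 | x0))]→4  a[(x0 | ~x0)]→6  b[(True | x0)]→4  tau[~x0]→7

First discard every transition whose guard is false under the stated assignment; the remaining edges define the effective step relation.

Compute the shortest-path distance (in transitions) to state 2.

Answer: 3

Trace:
BFS to 2:
  depth 0: {0}
  depth 1: {7}
  depth 2: {4,6}
  depth 3: {2}
first hit 2 at d=3 via b·b·b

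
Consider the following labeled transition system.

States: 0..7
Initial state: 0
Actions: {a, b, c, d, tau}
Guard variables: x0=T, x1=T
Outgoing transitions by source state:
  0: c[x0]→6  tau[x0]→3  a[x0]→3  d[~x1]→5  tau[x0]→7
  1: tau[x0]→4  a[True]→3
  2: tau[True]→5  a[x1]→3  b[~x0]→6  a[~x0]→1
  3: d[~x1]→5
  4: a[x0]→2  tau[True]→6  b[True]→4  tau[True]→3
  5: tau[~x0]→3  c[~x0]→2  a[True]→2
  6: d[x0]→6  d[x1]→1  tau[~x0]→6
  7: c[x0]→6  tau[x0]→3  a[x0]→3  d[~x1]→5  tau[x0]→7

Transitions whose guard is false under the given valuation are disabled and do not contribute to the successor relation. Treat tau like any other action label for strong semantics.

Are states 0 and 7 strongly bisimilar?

Answer: BISIMILAR

Trace:
Bisimulation quotient by refinement:
  round 0: {{0,1,2,3,4,5,6,7}}
  round 1: {{0,7},{1,2},{3},{4},{5},{6}}
  round 2: {{0,7},{1},{2},{3},{4},{5},{6}}
Fixed point at round 3; 7 class(es).
[0]={0,7}  [7]={0,7}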